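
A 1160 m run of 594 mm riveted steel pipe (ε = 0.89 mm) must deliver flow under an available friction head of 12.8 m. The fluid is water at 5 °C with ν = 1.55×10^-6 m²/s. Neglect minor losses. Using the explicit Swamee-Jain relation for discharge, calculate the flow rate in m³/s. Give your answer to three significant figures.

Q ≈ 0.671 m³/s

Swamee-Jain (Type II): Q = -0.965·√(gD⁵h_f/L)·ln[ε/(3.7D) + √(3.17ν²L/(gD³h_f))]
√(gD⁵h_f/L) = √(9.81·0.594⁵·12.8/1160) = 0.08947
ε/(3.7D) = 4.05×10^-4; √(3.17ν²L/(gD³h_f)) = 1.83×10^-5
Q = -0.965·0.08947·ln(4.233×10^-4) = 0.6706 m³/s
Check: V = 2.42 m/s, Re = 9.27×10^5, f = 0.02205, h_f = 12.9 m ≈ 12.8 m ✓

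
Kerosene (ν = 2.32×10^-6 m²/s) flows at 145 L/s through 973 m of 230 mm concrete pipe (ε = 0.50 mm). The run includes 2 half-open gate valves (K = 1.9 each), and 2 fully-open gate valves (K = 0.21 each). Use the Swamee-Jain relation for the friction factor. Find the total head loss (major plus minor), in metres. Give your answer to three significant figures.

H_L ≈ 67.2 m

V = 4Q/(πD²) = 3.490 m/s; V²/2g = 0.6208 m
Re = 3.46×10^5, ε/D = 0.00217 → f = 0.02458 (Swamee-Jain)
Major: h_f = f(L/D)·V²/2g = 0.02458·4230·0.6208 = 64.55 m
Minor: ΣK = 4.22; h_m = ΣK·V²/2g = 2.620 m
Total H_L = 64.55 + 2.620 = 67.17 m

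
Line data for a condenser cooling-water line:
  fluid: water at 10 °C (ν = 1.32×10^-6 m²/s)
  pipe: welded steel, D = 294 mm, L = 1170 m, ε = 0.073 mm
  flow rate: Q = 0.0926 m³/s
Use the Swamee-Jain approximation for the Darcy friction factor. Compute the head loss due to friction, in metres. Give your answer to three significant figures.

h_f ≈ 6.29 m

V = 4Q/(πD²) = 4·0.0926/(π·0.294²) = 1.364 m/s
Re = VD/ν = 1.364·0.294/1.32×10^-6 = 3.04×10^5 → turbulent
ε/D = 0.073/294 = 2.48×10^-4
Swamee-Jain: f = 0.01666
h_f = f(L/D)V²/(2g) = 0.01666·(1170/0.294)·1.364²/(2·9.81) = 6.289 m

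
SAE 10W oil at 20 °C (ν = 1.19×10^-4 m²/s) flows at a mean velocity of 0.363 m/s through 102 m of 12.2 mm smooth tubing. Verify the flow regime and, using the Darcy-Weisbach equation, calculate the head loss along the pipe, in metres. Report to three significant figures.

h_f ≈ 96.6 m

Re = VD/ν = 0.363·0.01220/1.19×10^-4 = 37.2 → laminar (Re < 2300)
f = 64/Re = 1.720
h_f = f(L/D)V²/(2g) = 1.720·(102/0.01220)·0.363²/(2·9.81) = 96.56 m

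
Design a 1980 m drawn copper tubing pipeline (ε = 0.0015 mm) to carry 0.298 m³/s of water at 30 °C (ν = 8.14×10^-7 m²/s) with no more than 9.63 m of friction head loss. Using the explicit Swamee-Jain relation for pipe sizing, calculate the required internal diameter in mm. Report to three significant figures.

D ≈ 450 mm

Swamee-Jain (Type III): D = 0.66·[ε^1.25·(LQ²/(gh_f))^4.75 + ν·Q^9.4·(L/(gh_f))^5.2]^0.04
LQ²/(gh_f) = 1.861; L/(gh_f) = 20.96
Term 1 = ε^1.25·(…)^4.75 = 1.00×10^-6; Term 2 = ν·Q^9.4·(…)^5.2 = 6.91×10^-5
D = 0.66·(1.00×10^-6 + 6.91×10^-5)^0.04 = 0.4502 m = 450 mm
Check: V = 1.87 m/s, Re = 1.04×10^6, f = 0.01162, h_f = 9.14 m ≈ 9.63 m ✓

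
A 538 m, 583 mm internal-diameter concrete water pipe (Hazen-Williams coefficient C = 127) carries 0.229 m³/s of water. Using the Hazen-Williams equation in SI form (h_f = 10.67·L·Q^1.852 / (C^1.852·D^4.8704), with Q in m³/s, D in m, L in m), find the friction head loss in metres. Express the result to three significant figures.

h_f ≈ 0.658 m

h_f = 10.67·538·0.229^1.852 / (127^1.852·0.583^4.8704) = 0.6583 m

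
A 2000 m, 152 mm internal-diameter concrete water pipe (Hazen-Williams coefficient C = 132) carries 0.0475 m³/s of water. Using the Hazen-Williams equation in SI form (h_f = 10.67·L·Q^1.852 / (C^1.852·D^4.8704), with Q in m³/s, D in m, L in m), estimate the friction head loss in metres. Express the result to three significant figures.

h_f = 10.67·2000·0.0475^1.852 / (132^1.852·0.152^4.8704) = 86.27 m

h_f ≈ 86.3 m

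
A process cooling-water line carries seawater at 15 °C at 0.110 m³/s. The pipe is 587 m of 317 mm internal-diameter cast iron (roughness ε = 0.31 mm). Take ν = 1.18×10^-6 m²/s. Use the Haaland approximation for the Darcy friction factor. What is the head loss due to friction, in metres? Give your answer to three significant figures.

h_f ≈ 3.72 m

V = 4Q/(πD²) = 4·0.110/(π·0.317²) = 1.394 m/s
Re = VD/ν = 1.394·0.317/1.18×10^-6 = 3.74×10^5 → turbulent
ε/D = 0.31/317 = 9.78×10^-4
Haaland: f = 0.02027
h_f = f(L/D)V²/(2g) = 0.02027·(587/0.317)·1.394²/(2·9.81) = 3.716 m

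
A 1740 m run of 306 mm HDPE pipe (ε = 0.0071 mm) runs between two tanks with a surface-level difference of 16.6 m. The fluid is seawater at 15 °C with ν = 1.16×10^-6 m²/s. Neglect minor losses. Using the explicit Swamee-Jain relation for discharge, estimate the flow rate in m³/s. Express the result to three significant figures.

Q ≈ 0.153 m³/s

Swamee-Jain (Type II): Q = -0.965·√(gD⁵h_f/L)·ln[ε/(3.7D) + √(3.17ν²L/(gD³h_f))]
√(gD⁵h_f/L) = √(9.81·0.306⁵·16.6/1740) = 0.01585
ε/(3.7D) = 6.27×10^-6; √(3.17ν²L/(gD³h_f)) = 3.99×10^-5
Q = -0.965·0.01585·ln(4.615×10^-5) = 0.1527 m³/s
Check: V = 2.08 m/s, Re = 5.48×10^5, f = 0.01326, h_f = 16.6 m ≈ 16.6 m ✓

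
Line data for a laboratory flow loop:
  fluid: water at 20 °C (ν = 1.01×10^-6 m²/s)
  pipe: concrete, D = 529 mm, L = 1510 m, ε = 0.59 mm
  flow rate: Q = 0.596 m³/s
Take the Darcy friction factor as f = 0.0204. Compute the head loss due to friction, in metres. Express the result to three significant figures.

h_f ≈ 21.8 m

V = 4Q/(πD²) = 4·0.596/(π·0.529²) = 2.712 m/s
h_f = f(L/D)V²/(2g) = 0.02040·(1510/0.529)·2.712²/(2·9.81) = 21.82 m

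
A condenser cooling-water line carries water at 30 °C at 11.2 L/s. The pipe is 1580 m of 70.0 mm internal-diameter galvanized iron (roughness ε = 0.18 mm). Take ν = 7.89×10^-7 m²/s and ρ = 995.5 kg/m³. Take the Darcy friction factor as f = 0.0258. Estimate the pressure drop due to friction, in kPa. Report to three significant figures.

Δp ≈ 2460 kPa

V = 4Q/(πD²) = 4·0.0112/(π·0.0700²) = 2.910 m/s
h_f = f(L/D)V²/(2g) = 0.02580·(1580/0.0700)·2.910²/(2·9.81) = 251.4 m
Δp = ρg·h_f = 995.5·9.81·251.4 = 2455 kPa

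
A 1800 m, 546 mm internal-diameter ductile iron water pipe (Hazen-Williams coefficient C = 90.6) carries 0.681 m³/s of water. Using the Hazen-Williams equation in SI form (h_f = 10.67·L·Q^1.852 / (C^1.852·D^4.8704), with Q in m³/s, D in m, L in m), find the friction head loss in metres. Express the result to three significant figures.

h_f ≈ 42.6 m

h_f = 10.67·1800·0.681^1.852 / (90.6^1.852·0.546^4.8704) = 42.64 m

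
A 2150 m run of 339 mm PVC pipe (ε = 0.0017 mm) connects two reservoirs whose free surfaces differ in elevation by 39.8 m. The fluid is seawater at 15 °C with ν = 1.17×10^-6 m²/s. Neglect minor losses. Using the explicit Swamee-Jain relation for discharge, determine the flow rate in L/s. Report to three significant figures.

Q ≈ 290 L/s

Swamee-Jain (Type II): Q = -0.965·√(gD⁵h_f/L)·ln[ε/(3.7D) + √(3.17ν²L/(gD³h_f))]
√(gD⁵h_f/L) = √(9.81·0.339⁵·39.8/2150) = 0.02851
ε/(3.7D) = 1.36×10^-6; √(3.17ν²L/(gD³h_f)) = 2.48×10^-5
Q = -0.965·0.02851·ln(2.612×10^-5) = 0.2904 m³/s
Check: V = 3.22 m/s, Re = 9.32×10^5, f = 0.01187, h_f = 39.7 m ≈ 39.8 m ✓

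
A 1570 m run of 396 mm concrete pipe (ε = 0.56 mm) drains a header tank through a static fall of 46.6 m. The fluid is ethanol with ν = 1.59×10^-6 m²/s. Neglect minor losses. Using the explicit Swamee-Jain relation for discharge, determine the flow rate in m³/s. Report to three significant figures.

Swamee-Jain (Type II): Q = -0.965·√(gD⁵h_f/L)·ln[ε/(3.7D) + √(3.17ν²L/(gD³h_f))]
√(gD⁵h_f/L) = √(9.81·0.396⁵·46.6/1570) = 0.05325
ε/(3.7D) = 3.82×10^-4; √(3.17ν²L/(gD³h_f)) = 2.11×10^-5
Q = -0.965·0.05325·ln(4.033×10^-4) = 0.4016 m³/s
Check: V = 3.26 m/s, Re = 8.12×10^5, f = 0.02179, h_f = 46.8 m ≈ 46.6 m ✓

Q ≈ 0.402 m³/s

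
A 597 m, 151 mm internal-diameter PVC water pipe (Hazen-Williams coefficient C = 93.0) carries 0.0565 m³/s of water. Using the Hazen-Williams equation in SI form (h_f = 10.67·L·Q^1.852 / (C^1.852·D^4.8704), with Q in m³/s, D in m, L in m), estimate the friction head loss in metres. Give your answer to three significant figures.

h_f = 10.67·597·0.0565^1.852 / (93.0^1.852·0.151^4.8704) = 70.15 m

h_f ≈ 70.1 m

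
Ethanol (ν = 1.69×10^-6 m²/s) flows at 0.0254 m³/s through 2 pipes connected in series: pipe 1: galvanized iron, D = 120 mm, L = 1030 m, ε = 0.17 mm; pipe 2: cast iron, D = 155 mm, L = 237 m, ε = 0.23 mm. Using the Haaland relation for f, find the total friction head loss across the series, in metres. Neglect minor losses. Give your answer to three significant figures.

Pipe 1: V = 2.246 m/s, Re = 1.59×10^5, ε/D = 0.00142, f = 0.02267, h_1 = f(L/D)V²/2g = 50.03 m
Pipe 2: V = 1.346 m/s, Re = 1.23×10^5, ε/D = 0.00148, f = 0.02321, h_2 = f(L/D)V²/2g = 3.277 m
Series → Q common, losses add: H = Σh = 53.31 m

H ≈ 53.3 m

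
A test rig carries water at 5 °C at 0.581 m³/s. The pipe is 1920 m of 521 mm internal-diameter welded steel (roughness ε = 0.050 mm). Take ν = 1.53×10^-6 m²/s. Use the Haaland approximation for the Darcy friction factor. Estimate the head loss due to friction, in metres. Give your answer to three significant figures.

h_f ≈ 18.6 m

V = 4Q/(πD²) = 4·0.581/(π·0.521²) = 2.725 m/s
Re = VD/ν = 2.725·0.521/1.53×10^-6 = 9.28×10^5 → turbulent
ε/D = 0.050/521 = 9.60×10^-5
Haaland: f = 0.01335
h_f = f(L/D)V²/(2g) = 0.01335·(1920/0.521)·2.725²/(2·9.81) = 18.62 m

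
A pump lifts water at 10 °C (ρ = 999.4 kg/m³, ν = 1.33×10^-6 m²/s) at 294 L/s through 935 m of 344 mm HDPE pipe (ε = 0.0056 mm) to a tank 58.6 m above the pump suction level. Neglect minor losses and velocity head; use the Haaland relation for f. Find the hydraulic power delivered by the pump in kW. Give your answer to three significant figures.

P_hyd ≈ 218 kW

V = 4Q/(πD²) = 3.163 m/s; Re = 8.18×10^5; ε/D = 1.63×10^-5; f = 0.01225
h_f = f(L/D)V²/2g = 16.98 m
Total head H = z + h_f = 58.6 + 16.98 = 75.58 m
P_hyd = ρgQH = 999.4·9.81·0.294·75.58 = 217.9 kW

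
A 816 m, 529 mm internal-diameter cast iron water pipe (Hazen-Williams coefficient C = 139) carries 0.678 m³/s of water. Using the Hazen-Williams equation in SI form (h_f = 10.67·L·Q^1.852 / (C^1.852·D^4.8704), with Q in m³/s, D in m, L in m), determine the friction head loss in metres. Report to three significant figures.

h_f ≈ 10.1 m

h_f = 10.67·816·0.678^1.852 / (139^1.852·0.529^4.8704) = 10.12 m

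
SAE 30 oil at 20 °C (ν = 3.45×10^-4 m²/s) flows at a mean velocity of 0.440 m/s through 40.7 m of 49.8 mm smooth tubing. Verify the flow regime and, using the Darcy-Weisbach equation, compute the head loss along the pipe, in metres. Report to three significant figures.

h_f ≈ 8.13 m

Re = VD/ν = 0.440·0.04980/3.45×10^-4 = 63.5 → laminar (Re < 2300)
f = 64/Re = 1.008
h_f = f(L/D)V²/(2g) = 1.008·(40.7/0.04980)·0.440²/(2·9.81) = 8.126 m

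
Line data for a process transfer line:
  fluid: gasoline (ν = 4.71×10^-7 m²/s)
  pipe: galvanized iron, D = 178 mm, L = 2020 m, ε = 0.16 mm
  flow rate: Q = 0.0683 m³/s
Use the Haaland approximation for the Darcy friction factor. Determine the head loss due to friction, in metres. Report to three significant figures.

h_f ≈ 84.8 m

V = 4Q/(πD²) = 4·0.0683/(π·0.178²) = 2.745 m/s
Re = VD/ν = 2.745·0.178/4.71×10^-7 = 1.04×10^6 → turbulent
ε/D = 0.16/178 = 8.99×10^-4
Haaland: f = 0.01945
h_f = f(L/D)V²/(2g) = 0.01945·(2020/0.178)·2.745²/(2·9.81) = 84.76 m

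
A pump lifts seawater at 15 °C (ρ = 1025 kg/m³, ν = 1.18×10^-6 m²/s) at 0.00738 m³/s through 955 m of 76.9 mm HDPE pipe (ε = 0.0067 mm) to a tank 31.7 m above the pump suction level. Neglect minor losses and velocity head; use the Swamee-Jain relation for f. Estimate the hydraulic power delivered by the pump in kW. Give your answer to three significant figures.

V = 4Q/(πD²) = 1.589 m/s; Re = 1.04×10^5; ε/D = 8.71×10^-5; f = 0.01826
h_f = f(L/D)V²/2g = 29.18 m
Total head H = z + h_f = 31.7 + 29.18 = 60.88 m
P_hyd = ρgQH = 1025·9.81·0.00738·60.88 = 4.518 kW

P_hyd ≈ 4.52 kW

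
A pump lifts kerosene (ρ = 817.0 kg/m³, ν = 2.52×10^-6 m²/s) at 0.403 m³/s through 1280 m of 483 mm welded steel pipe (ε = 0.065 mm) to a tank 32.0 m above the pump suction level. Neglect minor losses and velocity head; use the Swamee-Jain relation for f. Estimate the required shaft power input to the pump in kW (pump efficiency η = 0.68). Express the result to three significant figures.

P_shaft ≈ 199 kW

V = 4Q/(πD²) = 2.199 m/s; Re = 4.22×10^5; ε/D = 1.35×10^-4; f = 0.01513
h_f = f(L/D)V²/2g = 9.886 m
Total head H = z + h_f = 32.0 + 9.886 = 41.89 m
P_hyd = ρgQH = 817.0·9.81·0.403·41.89 = 135.3 kW
P_shaft = P_hyd/η = 135.3/0.68 = 199.0 kW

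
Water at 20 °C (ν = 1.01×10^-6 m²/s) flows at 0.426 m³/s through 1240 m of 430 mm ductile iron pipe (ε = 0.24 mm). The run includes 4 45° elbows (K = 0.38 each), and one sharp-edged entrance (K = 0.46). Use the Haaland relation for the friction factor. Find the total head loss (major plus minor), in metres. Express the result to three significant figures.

V = 4Q/(πD²) = 2.933 m/s; V²/2g = 0.4386 m
Re = 1.25×10^6, ε/D = 5.58×10^-4 → f = 0.01748 (Haaland)
Major: h_f = f(L/D)·V²/2g = 0.01748·2884·0.4386 = 22.11 m
Minor: ΣK = 1.98; h_m = ΣK·V²/2g = 0.8684 m
Total H_L = 22.11 + 0.8684 = 22.98 m

H_L ≈ 23.0 m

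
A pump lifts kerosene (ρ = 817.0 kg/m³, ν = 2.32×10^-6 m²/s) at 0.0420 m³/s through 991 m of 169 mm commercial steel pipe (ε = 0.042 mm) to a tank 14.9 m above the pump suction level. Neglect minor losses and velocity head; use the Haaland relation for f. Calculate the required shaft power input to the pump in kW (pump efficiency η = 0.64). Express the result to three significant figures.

P_shaft ≈ 17.8 kW

V = 4Q/(πD²) = 1.872 m/s; Re = 1.36×10^5; ε/D = 2.49×10^-4; f = 0.01808
h_f = f(L/D)V²/2g = 18.95 m
Total head H = z + h_f = 14.9 + 18.95 = 33.85 m
P_hyd = ρgQH = 817.0·9.81·0.0420·33.85 = 11.39 kW
P_shaft = P_hyd/η = 11.39/0.64 = 17.80 kW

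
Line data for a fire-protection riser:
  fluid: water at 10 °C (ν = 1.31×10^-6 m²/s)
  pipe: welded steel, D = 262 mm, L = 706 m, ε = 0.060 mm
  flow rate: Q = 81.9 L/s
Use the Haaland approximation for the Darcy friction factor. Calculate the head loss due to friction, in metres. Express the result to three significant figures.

V = 4Q/(πD²) = 4·0.0819/(π·0.262²) = 1.519 m/s
Re = VD/ν = 1.519·0.262/1.31×10^-6 = 3.04×10^5 → turbulent
ε/D = 0.060/262 = 2.29×10^-4
Haaland: f = 0.01626
h_f = f(L/D)V²/(2g) = 0.01626·(706/0.262)·1.519²/(2·9.81) = 5.155 m

h_f ≈ 5.15 m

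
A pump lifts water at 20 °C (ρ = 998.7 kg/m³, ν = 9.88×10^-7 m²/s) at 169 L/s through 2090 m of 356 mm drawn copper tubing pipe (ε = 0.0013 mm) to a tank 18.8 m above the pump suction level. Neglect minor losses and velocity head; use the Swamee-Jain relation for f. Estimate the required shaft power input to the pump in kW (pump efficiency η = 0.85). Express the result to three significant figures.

V = 4Q/(πD²) = 1.698 m/s; Re = 6.12×10^5; ε/D = 3.65×10^-6; f = 0.01270
h_f = f(L/D)V²/2g = 10.95 m
Total head H = z + h_f = 18.8 + 10.95 = 29.75 m
P_hyd = ρgQH = 998.7·9.81·0.169·29.75 = 49.26 kW
P_shaft = P_hyd/η = 49.26/0.85 = 57.96 kW

P_shaft ≈ 58.0 kW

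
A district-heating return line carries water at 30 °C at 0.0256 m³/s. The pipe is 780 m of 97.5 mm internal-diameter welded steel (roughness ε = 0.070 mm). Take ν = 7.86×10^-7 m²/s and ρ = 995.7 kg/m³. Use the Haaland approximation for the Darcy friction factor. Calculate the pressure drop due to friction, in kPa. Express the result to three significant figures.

Δp ≈ 887 kPa

V = 4Q/(πD²) = 4·0.0256/(π·0.0975²) = 3.429 m/s
Re = VD/ν = 3.429·0.0975/7.86×10^-7 = 4.25×10^5 → turbulent
ε/D = 0.070/97.5 = 7.18×10^-4
Haaland: f = 0.01895
h_f = f(L/D)V²/(2g) = 0.01895·(780/0.0975)·3.429²/(2·9.81) = 90.82 m
Δp = ρg·h_f = 995.7·9.81·90.82 = 887.1 kPa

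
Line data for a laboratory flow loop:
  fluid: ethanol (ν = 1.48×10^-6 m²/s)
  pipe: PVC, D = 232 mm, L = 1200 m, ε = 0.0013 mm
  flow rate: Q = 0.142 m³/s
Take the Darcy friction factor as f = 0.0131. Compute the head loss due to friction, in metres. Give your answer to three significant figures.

h_f ≈ 39.0 m

V = 4Q/(πD²) = 4·0.142/(π·0.232²) = 3.359 m/s
h_f = f(L/D)V²/(2g) = 0.01310·(1200/0.232)·3.359²/(2·9.81) = 38.97 m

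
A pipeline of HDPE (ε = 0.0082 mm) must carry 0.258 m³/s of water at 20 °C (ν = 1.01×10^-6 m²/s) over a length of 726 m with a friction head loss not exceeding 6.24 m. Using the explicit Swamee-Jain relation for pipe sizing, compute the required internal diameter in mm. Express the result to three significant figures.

Swamee-Jain (Type III): D = 0.66·[ε^1.25·(LQ²/(gh_f))^4.75 + ν·Q^9.4·(L/(gh_f))^5.2]^0.04
LQ²/(gh_f) = 0.7894; L/(gh_f) = 11.86
Term 1 = ε^1.25·(…)^4.75 = 1.43×10^-7; Term 2 = ν·Q^9.4·(…)^5.2 = 1.14×10^-6
D = 0.66·(1.43×10^-7 + 1.14×10^-6)^0.04 = 0.3837 m = 384 mm
Check: V = 2.23 m/s, Re = 8.48×10^5, f = 0.01240, h_f = 5.96 m ≈ 6.24 m ✓

D ≈ 384 mm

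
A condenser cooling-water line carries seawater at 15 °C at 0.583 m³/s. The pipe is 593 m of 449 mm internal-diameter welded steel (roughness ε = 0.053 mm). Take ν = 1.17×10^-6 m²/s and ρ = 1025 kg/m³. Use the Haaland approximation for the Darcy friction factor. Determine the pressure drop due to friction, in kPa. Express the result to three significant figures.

V = 4Q/(πD²) = 4·0.583/(π·0.449²) = 3.682 m/s
Re = VD/ν = 3.682·0.449/1.17×10^-6 = 1.41×10^6 → turbulent
ε/D = 0.053/449 = 1.18×10^-4
Haaland: f = 0.01328
h_f = f(L/D)V²/(2g) = 0.01328·(593/0.449)·3.682²/(2·9.81) = 12.12 m
Δp = ρg·h_f = 1025·9.81·12.12 = 121.9 kPa

Δp ≈ 122 kPa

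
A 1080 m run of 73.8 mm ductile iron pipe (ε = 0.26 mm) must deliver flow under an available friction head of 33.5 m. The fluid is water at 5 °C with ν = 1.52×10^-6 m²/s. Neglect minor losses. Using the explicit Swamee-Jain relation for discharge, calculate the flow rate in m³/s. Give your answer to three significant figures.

Swamee-Jain (Type II): Q = -0.965·√(gD⁵h_f/L)·ln[ε/(3.7D) + √(3.17ν²L/(gD³h_f))]
√(gD⁵h_f/L) = √(9.81·0.0738⁵·33.5/1080) = 8.162×10^-4
ε/(3.7D) = 9.52×10^-4; √(3.17ν²L/(gD³h_f)) = 2.45×10^-4
Q = -0.965·8.162×10^-4·ln(0.001197) = 0.005299 m³/s
Check: V = 1.24 m/s, Re = 6.01×10^4, f = 0.02958, h_f = 33.9 m ≈ 33.5 m ✓

Q ≈ 0.00530 m³/s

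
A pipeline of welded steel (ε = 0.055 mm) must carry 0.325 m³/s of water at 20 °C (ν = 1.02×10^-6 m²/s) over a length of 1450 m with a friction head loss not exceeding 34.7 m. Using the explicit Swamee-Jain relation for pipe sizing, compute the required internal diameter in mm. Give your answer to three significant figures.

Swamee-Jain (Type III): D = 0.66·[ε^1.25·(LQ²/(gh_f))^4.75 + ν·Q^9.4·(L/(gh_f))^5.2]^0.04
LQ²/(gh_f) = 0.4499; L/(gh_f) = 4.260
Term 1 = ε^1.25·(…)^4.75 = 1.07×10^-7; Term 2 = ν·Q^9.4·(…)^5.2 = 4.93×10^-8
D = 0.66·(1.07×10^-7 + 4.93×10^-8)^0.04 = 0.3526 m = 353 mm
Check: V = 3.33 m/s, Re = 1.15×10^6, f = 0.01414, h_f = 32.8 m ≈ 34.7 m ✓

D ≈ 353 mm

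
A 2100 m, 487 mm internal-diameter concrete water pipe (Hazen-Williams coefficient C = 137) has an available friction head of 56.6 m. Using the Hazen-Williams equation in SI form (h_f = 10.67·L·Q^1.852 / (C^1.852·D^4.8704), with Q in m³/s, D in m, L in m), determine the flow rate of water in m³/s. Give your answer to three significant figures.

Q ≈ 0.817 m³/s

Rearranging: Q = [h_f·C^1.852·D^4.8704 / (10.67·L)]^(1/1.852)
Q = [56.6·137^1.852·0.487^4.8704 / (10.67·2100)]^0.540 = 0.8174 m³/s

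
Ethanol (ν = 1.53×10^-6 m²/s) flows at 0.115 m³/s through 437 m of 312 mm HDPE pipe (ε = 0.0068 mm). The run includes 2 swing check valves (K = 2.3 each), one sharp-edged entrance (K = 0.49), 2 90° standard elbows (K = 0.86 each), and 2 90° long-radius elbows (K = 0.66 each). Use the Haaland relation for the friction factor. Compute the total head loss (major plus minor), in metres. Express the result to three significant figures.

V = 4Q/(πD²) = 1.504 m/s; V²/2g = 0.1153 m
Re = 3.07×10^5, ε/D = 2.18×10^-5 → f = 0.01447 (Haaland)
Major: h_f = f(L/D)·V²/2g = 0.01447·1401·0.1153 = 2.337 m
Minor: ΣK = 8.13; h_m = ΣK·V²/2g = 0.9375 m
Total H_L = 2.337 + 0.9375 = 3.274 m

H_L ≈ 3.27 m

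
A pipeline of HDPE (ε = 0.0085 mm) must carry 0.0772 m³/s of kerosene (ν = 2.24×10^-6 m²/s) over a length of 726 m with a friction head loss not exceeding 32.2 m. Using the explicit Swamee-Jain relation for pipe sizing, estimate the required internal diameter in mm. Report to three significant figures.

D ≈ 179 mm

Swamee-Jain (Type III): D = 0.66·[ε^1.25·(LQ²/(gh_f))^4.75 + ν·Q^9.4·(L/(gh_f))^5.2]^0.04
LQ²/(gh_f) = 0.01370; L/(gh_f) = 2.298
Term 1 = ε^1.25·(…)^4.75 = 6.47×10^-16; Term 2 = ν·Q^9.4·(…)^5.2 = 5.93×10^-15
D = 0.66·(6.47×10^-16 + 5.93×10^-15)^0.04 = 0.1788 m = 179 mm
Check: V = 3.08 m/s, Re = 2.45×10^5, f = 0.01541, h_f = 30.2 m ≈ 32.2 m ✓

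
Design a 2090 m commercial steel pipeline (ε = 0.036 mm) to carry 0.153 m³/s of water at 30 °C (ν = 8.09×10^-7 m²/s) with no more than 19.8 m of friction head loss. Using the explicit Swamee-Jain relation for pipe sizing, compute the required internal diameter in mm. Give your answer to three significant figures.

Swamee-Jain (Type III): D = 0.66·[ε^1.25·(LQ²/(gh_f))^4.75 + ν·Q^9.4·(L/(gh_f))^5.2]^0.04
LQ²/(gh_f) = 0.2519; L/(gh_f) = 10.76
Term 1 = ε^1.25·(…)^4.75 = 3.99×10^-9; Term 2 = ν·Q^9.4·(…)^5.2 = 4.07×10^-9
D = 0.66·(3.99×10^-9 + 4.07×10^-9)^0.04 = 0.3132 m = 313 mm
Check: V = 1.99 m/s, Re = 7.69×10^5, f = 0.01403, h_f = 18.8 m ≈ 19.8 m ✓

D ≈ 313 mm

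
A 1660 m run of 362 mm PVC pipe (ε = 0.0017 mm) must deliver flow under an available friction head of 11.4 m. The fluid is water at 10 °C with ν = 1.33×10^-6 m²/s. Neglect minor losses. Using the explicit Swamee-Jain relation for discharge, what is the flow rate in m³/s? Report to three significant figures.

Q ≈ 0.198 m³/s

Swamee-Jain (Type II): Q = -0.965·√(gD⁵h_f/L)·ln[ε/(3.7D) + √(3.17ν²L/(gD³h_f))]
√(gD⁵h_f/L) = √(9.81·0.362⁵·11.4/1660) = 0.02046
ε/(3.7D) = 1.27×10^-6; √(3.17ν²L/(gD³h_f)) = 4.19×10^-5
Q = -0.965·0.02046·ln(4.316×10^-5) = 0.1985 m³/s
Check: V = 1.93 m/s, Re = 5.25×10^5, f = 0.01306, h_f = 11.3 m ≈ 11.4 m ✓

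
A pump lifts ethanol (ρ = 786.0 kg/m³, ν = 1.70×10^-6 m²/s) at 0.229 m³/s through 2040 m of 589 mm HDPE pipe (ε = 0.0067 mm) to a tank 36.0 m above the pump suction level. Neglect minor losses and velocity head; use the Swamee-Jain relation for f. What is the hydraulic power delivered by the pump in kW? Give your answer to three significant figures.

P_hyd ≈ 66.8 kW

V = 4Q/(πD²) = 0.8405 m/s; Re = 2.91×10^5; ε/D = 1.14×10^-5; f = 0.01459
h_f = f(L/D)V²/2g = 1.819 m
Total head H = z + h_f = 36.0 + 1.819 = 37.82 m
P_hyd = ρgQH = 786.0·9.81·0.229·37.82 = 66.78 kW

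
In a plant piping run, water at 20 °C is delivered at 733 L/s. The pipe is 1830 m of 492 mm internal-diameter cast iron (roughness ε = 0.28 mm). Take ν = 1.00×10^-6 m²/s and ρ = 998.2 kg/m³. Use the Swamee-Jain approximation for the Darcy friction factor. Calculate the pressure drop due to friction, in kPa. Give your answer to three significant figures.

V = 4Q/(πD²) = 4·0.733/(π·0.492²) = 3.856 m/s
Re = VD/ν = 3.856·0.492/1.00×10^-6 = 1.90×10^6 → turbulent
ε/D = 0.28/492 = 5.69×10^-4
Swamee-Jain: f = 0.01751
h_f = f(L/D)V²/(2g) = 0.01751·(1830/0.492)·3.856²/(2·9.81) = 49.35 m
Δp = ρg·h_f = 998.2·9.81·49.35 = 483.3 kPa

Δp ≈ 483 kPa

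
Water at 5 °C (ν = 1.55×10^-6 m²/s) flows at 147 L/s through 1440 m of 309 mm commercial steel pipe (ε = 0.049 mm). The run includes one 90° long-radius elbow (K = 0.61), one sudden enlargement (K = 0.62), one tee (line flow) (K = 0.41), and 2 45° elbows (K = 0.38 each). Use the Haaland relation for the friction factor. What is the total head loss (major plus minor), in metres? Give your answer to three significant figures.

H_L ≈ 14.4 m

V = 4Q/(πD²) = 1.960 m/s; V²/2g = 0.1958 m
Re = 3.91×10^5, ε/D = 1.59×10^-4 → f = 0.01526 (Haaland)
Major: h_f = f(L/D)·V²/2g = 0.01526·4660·0.1958 = 13.93 m
Minor: ΣK = 2.40; h_m = ΣK·V²/2g = 0.4700 m
Total H_L = 13.93 + 0.4700 = 14.40 m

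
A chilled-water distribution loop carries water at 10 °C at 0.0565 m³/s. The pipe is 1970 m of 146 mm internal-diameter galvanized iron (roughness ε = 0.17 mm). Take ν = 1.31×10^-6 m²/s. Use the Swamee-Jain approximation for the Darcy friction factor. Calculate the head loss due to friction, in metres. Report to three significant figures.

h_f ≈ 166 m

V = 4Q/(πD²) = 4·0.0565/(π·0.146²) = 3.375 m/s
Re = VD/ν = 3.375·0.146/1.31×10^-6 = 3.76×10^5 → turbulent
ε/D = 0.17/146 = 0.00116
Swamee-Jain: f = 0.02122
h_f = f(L/D)V²/(2g) = 0.02122·(1970/0.146)·3.375²/(2·9.81) = 166.2 m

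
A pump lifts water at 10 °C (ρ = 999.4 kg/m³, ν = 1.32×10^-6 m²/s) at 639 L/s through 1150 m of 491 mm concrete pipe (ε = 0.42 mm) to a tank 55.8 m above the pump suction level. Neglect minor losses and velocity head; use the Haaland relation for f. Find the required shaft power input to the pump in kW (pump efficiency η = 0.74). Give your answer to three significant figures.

V = 4Q/(πD²) = 3.375 m/s; Re = 1.26×10^6; ε/D = 8.55×10^-4; f = 0.01919
h_f = f(L/D)V²/2g = 26.09 m
Total head H = z + h_f = 55.8 + 26.09 = 81.89 m
P_hyd = ρgQH = 999.4·9.81·0.639·81.89 = 513.0 kW
P_shaft = P_hyd/η = 513.0/0.74 = 693.2 kW

P_shaft ≈ 693 kW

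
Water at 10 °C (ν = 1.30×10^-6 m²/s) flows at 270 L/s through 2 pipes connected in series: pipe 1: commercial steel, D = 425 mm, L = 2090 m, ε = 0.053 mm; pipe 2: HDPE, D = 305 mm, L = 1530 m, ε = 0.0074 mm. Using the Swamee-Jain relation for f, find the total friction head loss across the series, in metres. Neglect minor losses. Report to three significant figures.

Pipe 1: V = 1.903 m/s, Re = 6.22×10^5, ε/D = 1.25×10^-4, f = 0.01443, h_1 = f(L/D)V²/2g = 13.10 m
Pipe 2: V = 3.696 m/s, Re = 8.67×10^5, ε/D = 2.43×10^-5, f = 0.01241, h_2 = f(L/D)V²/2g = 43.35 m
Series → Q common, losses add: H = Σh = 56.44 m

H ≈ 56.4 m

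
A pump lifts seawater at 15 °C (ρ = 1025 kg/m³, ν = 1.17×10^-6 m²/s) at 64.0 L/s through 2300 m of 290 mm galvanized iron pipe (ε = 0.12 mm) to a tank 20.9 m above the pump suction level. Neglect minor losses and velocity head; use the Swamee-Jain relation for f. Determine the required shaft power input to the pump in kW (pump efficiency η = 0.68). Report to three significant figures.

P_shaft ≈ 26.3 kW

V = 4Q/(πD²) = 0.9689 m/s; Re = 2.40×10^5; ε/D = 4.14×10^-4; f = 0.01815
h_f = f(L/D)V²/2g = 6.888 m
Total head H = z + h_f = 20.9 + 6.888 = 27.79 m
P_hyd = ρgQH = 1025·9.81·0.0640·27.79 = 17.88 kW
P_shaft = P_hyd/η = 17.88/0.68 = 26.30 kW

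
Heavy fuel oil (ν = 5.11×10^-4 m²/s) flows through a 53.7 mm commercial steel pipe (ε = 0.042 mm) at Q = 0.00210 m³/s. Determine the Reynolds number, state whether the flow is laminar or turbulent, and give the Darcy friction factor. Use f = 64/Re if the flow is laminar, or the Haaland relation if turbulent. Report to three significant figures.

Re ≈ 97.4; laminar; f = 64/Re ≈ 0.657

V = 4Q/(πD²) = 0.9272 m/s
Re = VD/ν = 0.9272·0.0537/5.11×10^-4 = 97.4
Re < 2300 → laminar → f = 64/Re = 0.6568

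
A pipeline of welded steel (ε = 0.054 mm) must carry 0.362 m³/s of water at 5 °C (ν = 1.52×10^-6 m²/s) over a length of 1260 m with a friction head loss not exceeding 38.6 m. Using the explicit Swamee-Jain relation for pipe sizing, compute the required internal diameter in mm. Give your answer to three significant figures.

Swamee-Jain (Type III): D = 0.66·[ε^1.25·(LQ²/(gh_f))^4.75 + ν·Q^9.4·(L/(gh_f))^5.2]^0.04
LQ²/(gh_f) = 0.4360; L/(gh_f) = 3.327
Term 1 = ε^1.25·(…)^4.75 = 8.98×10^-8; Term 2 = ν·Q^9.4·(…)^5.2 = 5.61×10^-8
D = 0.66·(8.98×10^-8 + 5.61×10^-8)^0.04 = 0.3516 m = 352 mm
Check: V = 3.73 m/s, Re = 8.62×10^5, f = 0.01438, h_f = 36.5 m ≈ 38.6 m ✓

D ≈ 352 mm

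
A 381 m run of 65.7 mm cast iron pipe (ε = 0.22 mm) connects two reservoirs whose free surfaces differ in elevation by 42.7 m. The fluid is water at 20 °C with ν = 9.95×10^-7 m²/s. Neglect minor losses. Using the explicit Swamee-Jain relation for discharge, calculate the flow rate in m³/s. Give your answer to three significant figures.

Q ≈ 0.00773 m³/s

Swamee-Jain (Type II): Q = -0.965·√(gD⁵h_f/L)·ln[ε/(3.7D) + √(3.17ν²L/(gD³h_f))]
√(gD⁵h_f/L) = √(9.81·0.0657⁵·42.7/381) = 0.001160
ε/(3.7D) = 9.05×10^-4; √(3.17ν²L/(gD³h_f)) = 1.00×10^-4
Q = -0.965·0.001160·ln(0.001005) = 0.007727 m³/s
Check: V = 2.28 m/s, Re = 1.51×10^5, f = 0.02802, h_f = 43.0 m ≈ 42.7 m ✓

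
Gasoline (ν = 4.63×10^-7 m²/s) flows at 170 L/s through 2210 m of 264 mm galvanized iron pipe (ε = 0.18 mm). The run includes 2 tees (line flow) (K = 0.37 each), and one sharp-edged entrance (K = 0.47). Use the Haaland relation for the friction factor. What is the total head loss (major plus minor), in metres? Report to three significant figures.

V = 4Q/(πD²) = 3.106 m/s; V²/2g = 0.4916 m
Re = 1.77×10^6, ε/D = 6.82×10^-4 → f = 0.01816 (Haaland)
Major: h_f = f(L/D)·V²/2g = 0.01816·8371·0.4916 = 74.74 m
Minor: ΣK = 1.21; h_m = ΣK·V²/2g = 0.5948 m
Total H_L = 74.74 + 0.5948 = 75.34 m

H_L ≈ 75.3 m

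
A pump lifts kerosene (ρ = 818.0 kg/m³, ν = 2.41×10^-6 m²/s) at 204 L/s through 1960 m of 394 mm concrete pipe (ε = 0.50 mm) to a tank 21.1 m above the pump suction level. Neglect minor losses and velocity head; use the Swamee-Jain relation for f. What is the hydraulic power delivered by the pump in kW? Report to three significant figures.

P_hyd ≈ 60.0 kW

V = 4Q/(πD²) = 1.673 m/s; Re = 2.74×10^5; ε/D = 0.00127; f = 0.02188
h_f = f(L/D)V²/2g = 15.53 m
Total head H = z + h_f = 21.1 + 15.53 = 36.63 m
P_hyd = ρgQH = 818.0·9.81·0.204·36.63 = 59.96 kW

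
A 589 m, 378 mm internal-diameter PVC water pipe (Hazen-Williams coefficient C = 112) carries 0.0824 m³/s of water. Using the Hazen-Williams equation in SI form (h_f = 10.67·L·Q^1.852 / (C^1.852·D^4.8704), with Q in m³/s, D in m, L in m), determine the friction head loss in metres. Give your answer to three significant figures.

h_f = 10.67·589·0.0824^1.852 / (112^1.852·0.378^4.8704) = 1.130 m

h_f ≈ 1.13 m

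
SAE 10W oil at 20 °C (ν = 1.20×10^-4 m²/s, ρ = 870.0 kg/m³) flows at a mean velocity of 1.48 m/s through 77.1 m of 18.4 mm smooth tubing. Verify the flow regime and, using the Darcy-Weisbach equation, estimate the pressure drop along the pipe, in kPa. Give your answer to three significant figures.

Re = VD/ν = 1.48·0.01840/1.20×10^-4 = 227 → laminar (Re < 2300)
f = 64/Re = 0.2820
h_f = f(L/D)V²/(2g) = 0.2820·(77.1/0.01840)·1.48²/(2·9.81) = 131.9 m
Δp = ρg·h_f = 870.0·9.81·131.9 = 1126 kPa

Δp ≈ 1130 kPa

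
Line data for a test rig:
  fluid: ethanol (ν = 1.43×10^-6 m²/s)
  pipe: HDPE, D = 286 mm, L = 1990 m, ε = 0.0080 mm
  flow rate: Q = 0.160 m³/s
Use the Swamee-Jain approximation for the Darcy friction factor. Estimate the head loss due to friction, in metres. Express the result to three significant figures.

V = 4Q/(πD²) = 4·0.160/(π·0.286²) = 2.491 m/s
Re = VD/ν = 2.491·0.286/1.43×10^-6 = 4.98×10^5 → turbulent
ε/D = 0.0080/286 = 2.80×10^-5
Swamee-Jain: f = 0.01353
h_f = f(L/D)V²/(2g) = 0.01353·(1990/0.286)·2.491²/(2·9.81) = 29.77 m

h_f ≈ 29.8 m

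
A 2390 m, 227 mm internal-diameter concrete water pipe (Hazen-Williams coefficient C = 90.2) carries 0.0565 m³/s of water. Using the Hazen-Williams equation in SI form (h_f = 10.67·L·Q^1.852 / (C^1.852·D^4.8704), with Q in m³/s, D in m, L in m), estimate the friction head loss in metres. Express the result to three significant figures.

h_f ≈ 40.8 m

h_f = 10.67·2390·0.0565^1.852 / (90.2^1.852·0.227^4.8704) = 40.81 m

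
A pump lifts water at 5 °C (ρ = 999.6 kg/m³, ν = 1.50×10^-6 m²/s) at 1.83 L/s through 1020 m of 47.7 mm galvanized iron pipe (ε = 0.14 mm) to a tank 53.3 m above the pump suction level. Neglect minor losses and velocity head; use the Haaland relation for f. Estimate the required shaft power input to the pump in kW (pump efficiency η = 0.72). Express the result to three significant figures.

V = 4Q/(πD²) = 1.024 m/s; Re = 3.26×10^4; ε/D = 0.00294; f = 0.02938
h_f = f(L/D)V²/2g = 33.58 m
Total head H = z + h_f = 53.3 + 33.58 = 86.88 m
P_hyd = ρgQH = 999.6·9.81·0.00183·86.88 = 1.559 kW
P_shaft = P_hyd/η = 1.559/0.72 = 2.165 kW

P_shaft ≈ 2.17 kW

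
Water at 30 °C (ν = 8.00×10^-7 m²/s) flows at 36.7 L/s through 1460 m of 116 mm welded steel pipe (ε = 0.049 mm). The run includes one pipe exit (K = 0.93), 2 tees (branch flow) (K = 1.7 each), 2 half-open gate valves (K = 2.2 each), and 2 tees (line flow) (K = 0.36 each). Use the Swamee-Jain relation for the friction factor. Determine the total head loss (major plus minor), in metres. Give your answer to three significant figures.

V = 4Q/(πD²) = 3.473 m/s; V²/2g = 0.6146 m
Re = 5.04×10^5, ε/D = 4.22×10^-4 → f = 0.01726 (Swamee-Jain)
Major: h_f = f(L/D)·V²/2g = 0.01726·12586·0.6146 = 133.6 m
Minor: ΣK = 9.45; h_m = ΣK·V²/2g = 5.808 m
Total H_L = 133.6 + 5.808 = 139.4 m

H_L ≈ 139 m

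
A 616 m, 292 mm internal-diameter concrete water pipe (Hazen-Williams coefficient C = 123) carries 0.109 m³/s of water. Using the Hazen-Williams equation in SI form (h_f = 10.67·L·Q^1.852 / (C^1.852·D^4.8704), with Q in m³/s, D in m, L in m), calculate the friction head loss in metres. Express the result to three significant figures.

h_f = 10.67·616·0.109^1.852 / (123^1.852·0.292^4.8704) = 5.866 m

h_f ≈ 5.87 m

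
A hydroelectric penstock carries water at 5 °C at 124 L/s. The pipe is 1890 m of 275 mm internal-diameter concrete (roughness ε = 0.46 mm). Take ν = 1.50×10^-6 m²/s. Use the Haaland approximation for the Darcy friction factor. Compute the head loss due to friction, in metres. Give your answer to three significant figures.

V = 4Q/(πD²) = 4·0.124/(π·0.275²) = 2.088 m/s
Re = VD/ν = 2.088·0.275/1.50×10^-6 = 3.83×10^5 → turbulent
ε/D = 0.46/275 = 0.00167
Haaland: f = 0.02286
h_f = f(L/D)V²/(2g) = 0.02286·(1890/0.275)·2.088²/(2·9.81) = 34.91 m

h_f ≈ 34.9 m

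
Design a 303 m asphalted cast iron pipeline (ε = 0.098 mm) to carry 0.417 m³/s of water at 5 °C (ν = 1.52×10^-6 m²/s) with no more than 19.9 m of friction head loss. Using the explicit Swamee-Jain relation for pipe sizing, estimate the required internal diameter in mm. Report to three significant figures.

D ≈ 327 mm

Swamee-Jain (Type III): D = 0.66·[ε^1.25·(LQ²/(gh_f))^4.75 + ν·Q^9.4·(L/(gh_f))^5.2]^0.04
LQ²/(gh_f) = 0.2699; L/(gh_f) = 1.552
Term 1 = ε^1.25·(…)^4.75 = 1.94×10^-8; Term 2 = ν·Q^9.4·(…)^5.2 = 4.02×10^-9
D = 0.66·(1.94×10^-8 + 4.02×10^-9)^0.04 = 0.3268 m = 327 mm
Check: V = 4.97 m/s, Re = 1.07×10^6, f = 0.01571, h_f = 18.3 m ≈ 19.9 m ✓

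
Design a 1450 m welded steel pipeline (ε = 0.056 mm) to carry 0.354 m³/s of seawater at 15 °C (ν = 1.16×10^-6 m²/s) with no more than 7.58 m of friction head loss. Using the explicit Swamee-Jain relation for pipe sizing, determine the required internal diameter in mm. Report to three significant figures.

D ≈ 493 mm

Swamee-Jain (Type III): D = 0.66·[ε^1.25·(LQ²/(gh_f))^4.75 + ν·Q^9.4·(L/(gh_f))^5.2]^0.04
LQ²/(gh_f) = 2.444; L/(gh_f) = 19.50
Term 1 = ε^1.25·(…)^4.75 = 3.38×10^-4; Term 2 = ν·Q^9.4·(…)^5.2 = 3.41×10^-4
D = 0.66·(3.38×10^-4 + 3.41×10^-4)^0.04 = 0.4930 m = 493 mm
Check: V = 1.85 m/s, Re = 7.88×10^5, f = 0.01398, h_f = 7.21 m ≈ 7.58 m ✓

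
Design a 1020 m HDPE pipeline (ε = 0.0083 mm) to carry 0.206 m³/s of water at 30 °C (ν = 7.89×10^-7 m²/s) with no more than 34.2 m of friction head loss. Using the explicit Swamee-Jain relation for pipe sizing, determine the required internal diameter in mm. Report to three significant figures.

Swamee-Jain (Type III): D = 0.66·[ε^1.25·(LQ²/(gh_f))^4.75 + ν·Q^9.4·(L/(gh_f))^5.2]^0.04
LQ²/(gh_f) = 0.1290; L/(gh_f) = 3.040
Term 1 = ε^1.25·(…)^4.75 = 2.66×10^-11; Term 2 = ν·Q^9.4·(…)^5.2 = 9.09×10^-11
D = 0.66·(2.66×10^-11 + 9.09×10^-11)^0.04 = 0.2644 m = 264 mm
Check: V = 3.75 m/s, Re = 1.26×10^6, f = 0.01198, h_f = 33.1 m ≈ 34.2 m ✓

D ≈ 264 mm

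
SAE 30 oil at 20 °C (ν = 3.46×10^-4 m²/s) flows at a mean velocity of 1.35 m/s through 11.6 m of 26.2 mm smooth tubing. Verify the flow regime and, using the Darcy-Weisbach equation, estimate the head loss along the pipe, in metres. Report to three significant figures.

Re = VD/ν = 1.35·0.02620/3.46×10^-4 = 102 → laminar (Re < 2300)
f = 64/Re = 0.6261
h_f = f(L/D)V²/(2g) = 0.6261·(11.6/0.02620)·1.35²/(2·9.81) = 25.75 m

h_f ≈ 25.7 m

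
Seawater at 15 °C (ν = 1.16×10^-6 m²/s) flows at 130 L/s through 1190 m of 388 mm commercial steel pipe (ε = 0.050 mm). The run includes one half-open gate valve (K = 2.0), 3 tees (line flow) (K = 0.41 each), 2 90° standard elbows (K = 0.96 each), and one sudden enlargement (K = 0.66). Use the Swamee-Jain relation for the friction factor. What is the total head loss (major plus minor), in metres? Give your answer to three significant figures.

V = 4Q/(πD²) = 1.099 m/s; V²/2g = 0.06161 m
Re = 3.68×10^5, ε/D = 1.29×10^-4 → f = 0.01531 (Swamee-Jain)
Major: h_f = f(L/D)·V²/2g = 0.01531·3067·0.06161 = 2.893 m
Minor: ΣK = 5.81; h_m = ΣK·V²/2g = 0.3580 m
Total H_L = 2.893 + 0.3580 = 3.251 m

H_L ≈ 3.25 m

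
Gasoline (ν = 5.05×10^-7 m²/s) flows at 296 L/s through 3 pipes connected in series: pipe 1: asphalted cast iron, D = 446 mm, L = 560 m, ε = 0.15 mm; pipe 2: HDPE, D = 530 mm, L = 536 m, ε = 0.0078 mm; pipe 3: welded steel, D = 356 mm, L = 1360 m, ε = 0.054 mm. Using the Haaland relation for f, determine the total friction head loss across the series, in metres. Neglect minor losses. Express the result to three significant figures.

H ≈ 28.0 m

Pipe 1: V = 1.895 m/s, Re = 1.67×10^6, ε/D = 3.36×10^-4, f = 0.01570, h_1 = f(L/D)V²/2g = 3.606 m
Pipe 2: V = 1.342 m/s, Re = 1.41×10^6, ε/D = 1.47×10^-5, f = 0.01129, h_2 = f(L/D)V²/2g = 1.048 m
Pipe 3: V = 2.974 m/s, Re = 2.10×10^6, ε/D = 1.52×10^-4, f = 0.01354, h_3 = f(L/D)V²/2g = 23.31 m
Series → Q common, losses add: H = Σh = 27.96 m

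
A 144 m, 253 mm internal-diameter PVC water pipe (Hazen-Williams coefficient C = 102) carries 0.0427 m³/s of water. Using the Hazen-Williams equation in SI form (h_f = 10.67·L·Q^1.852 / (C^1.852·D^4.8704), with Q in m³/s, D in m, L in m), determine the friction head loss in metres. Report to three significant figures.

h_f ≈ 0.687 m

h_f = 10.67·144·0.0427^1.852 / (102^1.852·0.253^4.8704) = 0.6874 m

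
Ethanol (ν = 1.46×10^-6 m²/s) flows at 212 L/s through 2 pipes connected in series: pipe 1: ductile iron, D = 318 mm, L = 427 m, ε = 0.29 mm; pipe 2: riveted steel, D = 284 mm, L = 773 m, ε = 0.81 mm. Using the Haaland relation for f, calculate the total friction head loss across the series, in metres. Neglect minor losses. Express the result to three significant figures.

Pipe 1: V = 2.669 m/s, Re = 5.81×10^5, ε/D = 9.12×10^-4, f = 0.01972, h_1 = f(L/D)V²/2g = 9.617 m
Pipe 2: V = 3.347 m/s, Re = 6.51×10^5, ε/D = 0.00285, f = 0.02604, h_2 = f(L/D)V²/2g = 40.47 m
Series → Q common, losses add: H = Σh = 50.08 m

H ≈ 50.1 m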